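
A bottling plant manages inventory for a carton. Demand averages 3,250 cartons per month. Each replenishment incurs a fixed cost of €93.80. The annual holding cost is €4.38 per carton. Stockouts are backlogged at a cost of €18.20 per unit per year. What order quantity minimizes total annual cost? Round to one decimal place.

Q* ≈ 1,439.6 cartons

Annual demand D = 3,250 × 12 = 39,000.
With planned backorders, Q* = √(2DS/H) · √((H+B)/B).
√(2DS/H) = √(2 × 39,000 × 93.8 / 4.38) = 1292.444.
√((H+B)/B) = √((4.38+18.2)/18.2) = 1.1138.
Q* ≈ 1439.587.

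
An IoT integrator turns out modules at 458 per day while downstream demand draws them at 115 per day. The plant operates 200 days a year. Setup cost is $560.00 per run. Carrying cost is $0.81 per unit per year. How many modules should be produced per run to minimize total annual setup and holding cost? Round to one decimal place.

Q* ≈ 6,516.5 modules

Annual demand D = 115 × 200 = 23,000.
Production build-up factor (1 − d/p) = 1 − 115/458 = 0.7489.
Q* = √(2DS / (H(1 − d/p))) = √(2 × 23,000 × 560 / (0.81 × 0.7489)).
= √(25,760,000 / 0.6066) ≈ 6516.525.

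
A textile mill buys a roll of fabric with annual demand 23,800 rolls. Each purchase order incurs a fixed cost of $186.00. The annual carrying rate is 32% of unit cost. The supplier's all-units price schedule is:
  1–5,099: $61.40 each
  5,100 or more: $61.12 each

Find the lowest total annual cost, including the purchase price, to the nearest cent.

TC* ≈ $1,474,509.22

Holding cost per unit per year at price C is H = 0.32·C.
Evaluate total cost at each tier's feasible EOQ or, if the EOQ is below the tier, at the tier's minimum quantity.
EOQ at $61.40 = 671.3 (feasible in tier 1): TC = 23,800×$61.40 + (23,800/671.3)×186 + (671.3/2)×0.32×$61.40 = $1,474,509.22.
EOQ at $61.12 = 672.8 < 5100, so use break Q=5100: TC = 23,800×$61.12 + (23,800/5100.0)×186 + (5100.0/2)×0.32×$61.12 = $1,505,397.92.
Lowest total cost among the candidates is at Q = 671.3.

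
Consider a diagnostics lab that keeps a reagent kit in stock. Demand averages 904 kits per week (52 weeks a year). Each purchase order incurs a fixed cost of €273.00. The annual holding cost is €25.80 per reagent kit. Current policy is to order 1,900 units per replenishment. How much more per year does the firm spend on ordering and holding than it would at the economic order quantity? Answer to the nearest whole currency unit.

Extra cost ≈ €5,531 per year

Annual demand D = 904 × 52 = 47,008.
EOQ = √(2DS/H) = √(2 × 47,008 × 273 / 25.8) ≈ 997.41.
Cost at Q* = (D/Q*)S + (Q*/2)H = √(2DSH) ≈ €25,733.10.
Cost at Q = 1,900: (47,008/1,900)×273 + (1,900/2)×25.8 = €6,754.31 + €24,510.00 = €31,264.31.
Excess = €31,264.31 − €25,733.10 = €5,531.21.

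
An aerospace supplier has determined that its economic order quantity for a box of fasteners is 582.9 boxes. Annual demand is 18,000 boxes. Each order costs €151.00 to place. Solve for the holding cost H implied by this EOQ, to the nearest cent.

H ≈ €16.00

Invert the EOQ relation Q*² = 2DS/H.
From Q* = √(2DS/H): H = 2DS / Q*² = 2 × 18,000 × 151 / 582.9² = 15.9989.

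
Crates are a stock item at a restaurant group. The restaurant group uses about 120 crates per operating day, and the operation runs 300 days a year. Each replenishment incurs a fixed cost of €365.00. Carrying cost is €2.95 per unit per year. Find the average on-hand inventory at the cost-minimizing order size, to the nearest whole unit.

Average inventory ≈ 1,492 crates

Annual demand D = 120 × 300 = 36,000.
The optimal lot size = √(2DS/H) = √(2 × 36,000 × 365 / 2.95) ≈ 2984.71.
Average inventory = Q*/2 ≈ 2984.71 / 2 = 1492.353.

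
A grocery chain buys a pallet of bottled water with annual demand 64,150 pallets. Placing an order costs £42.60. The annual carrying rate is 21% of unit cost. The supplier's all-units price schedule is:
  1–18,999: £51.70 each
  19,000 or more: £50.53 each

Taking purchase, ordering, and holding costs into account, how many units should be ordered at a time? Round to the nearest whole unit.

Holding cost per unit per year at price C is H = 0.21·C.
Evaluate total cost at each tier's feasible EOQ or, if the EOQ is below the tier, at the tier's minimum quantity.
EOQ at £51.70 = 709.5 (feasible in tier 1): TC = 64,150×£51.70 + (64,150/709.5)×42.6 + (709.5/2)×0.21×£51.70 = £3,324,258.23.
EOQ at £50.53 = 717.7 < 19000, so use break Q=19000: TC = 64,150×£50.53 + (64,150/19000.0)×42.6 + (19000.0/2)×0.21×£50.53 = £3,342,450.68.
Lowest total cost is £3,324,258.23 at Q = 709.5.

Q* ≈ 710 pallets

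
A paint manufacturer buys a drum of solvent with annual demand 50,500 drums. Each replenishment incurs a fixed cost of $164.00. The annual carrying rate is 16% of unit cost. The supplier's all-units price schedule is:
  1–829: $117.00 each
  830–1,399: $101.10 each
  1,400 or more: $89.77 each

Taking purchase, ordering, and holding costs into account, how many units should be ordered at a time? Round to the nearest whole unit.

Q* ≈ 1,400 drums

Holding cost per unit per year at price C is H = 0.16·C.
For each price level, check whether its EOQ is feasible; otherwise the best quantity at that price is the breakpoint.
Tier 1 ($117.00): EOQ = 940.7 exceeds tier's upper bound 829, so this tier is dominated.
EOQ at $101.10 = 1011.9 (feasible in tier 2): TC = 50,500×$101.10 + (50,500/1011.9)×164 + (1011.9/2)×0.16×$101.10 = $5,121,918.85.
EOQ at $89.77 = 1073.9 < 1400, so use break Q=1400: TC = 50,500×$89.77 + (50,500/1400.0)×164 + (1400.0/2)×0.16×$89.77 = $4,549,354.95.
Lowest total cost is $4,549,354.95 at Q = 1400.0.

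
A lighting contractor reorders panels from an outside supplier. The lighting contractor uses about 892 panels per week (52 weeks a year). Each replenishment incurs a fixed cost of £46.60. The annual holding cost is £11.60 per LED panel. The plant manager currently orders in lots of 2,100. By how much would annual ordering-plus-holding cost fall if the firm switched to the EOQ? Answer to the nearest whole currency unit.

Annual demand D = 892 × 52 = 46,384.
EOQ = √(2DS/H) = √(2 × 46,384 × 46.6 / 11.6) ≈ 610.47.
Cost at Q* = (D/Q*)S + (Q*/2)H = √(2DSH) ≈ £7,081.43.
Cost at Q = 2,100: (46,384/2,100)×46.6 + (2,100/2)×11.6 = £1,029.28 + £12,180.00 = £13,209.28.
Excess = £13,209.28 − £7,081.43 = £6,127.85.

Extra cost ≈ £6,128 per year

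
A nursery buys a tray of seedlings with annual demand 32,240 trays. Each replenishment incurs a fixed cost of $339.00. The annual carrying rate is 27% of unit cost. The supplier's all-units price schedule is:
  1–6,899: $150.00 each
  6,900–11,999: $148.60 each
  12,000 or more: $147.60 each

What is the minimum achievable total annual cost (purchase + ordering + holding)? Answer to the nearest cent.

Holding cost per unit per year at price C is H = 0.27·C.
Candidates are each tier's EOQ (if it falls in that tier) and each price-break quantity.
EOQ at $150.00 = 734.7 (feasible in tier 1): TC = 32,240×$150.00 + (32,240/734.7)×339 + (734.7/2)×0.27×$150.00 = $4,865,753.62.
EOQ at $148.60 = 738.1 < 6900, so use break Q=6900: TC = 32,240×$148.60 + (32,240/6900.0)×339 + (6900.0/2)×0.27×$148.60 = $4,930,868.87.
EOQ at $147.60 = 740.6 < 12000, so use break Q=12000: TC = 32,240×$147.60 + (32,240/12000.0)×339 + (12000.0/2)×0.27×$147.60 = $4,998,646.78.
Lowest total cost among the candidates is at Q = 734.7.

TC* ≈ $4,865,753.62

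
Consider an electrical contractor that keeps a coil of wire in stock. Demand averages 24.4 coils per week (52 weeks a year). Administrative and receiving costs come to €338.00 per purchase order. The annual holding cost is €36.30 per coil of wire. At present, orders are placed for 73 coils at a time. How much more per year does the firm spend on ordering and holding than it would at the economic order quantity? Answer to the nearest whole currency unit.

Extra cost ≈ €1,620 per year

Annual demand D = 24.4 × 52 = 1,268.8.
EOQ = √(2DS/H) = √(2 × 1,268.8 × 338 / 36.3) ≈ 153.72.
Cost at Q* = (D/Q*)S + (Q*/2)H = √(2DSH) ≈ €5,579.86.
Cost at Q = 73: (1,268.8/73)×338 + (73/2)×36.3 = €5,874.72 + €1,324.95 = €7,199.67.
Excess = €7,199.67 − €5,579.86 = €1,619.81.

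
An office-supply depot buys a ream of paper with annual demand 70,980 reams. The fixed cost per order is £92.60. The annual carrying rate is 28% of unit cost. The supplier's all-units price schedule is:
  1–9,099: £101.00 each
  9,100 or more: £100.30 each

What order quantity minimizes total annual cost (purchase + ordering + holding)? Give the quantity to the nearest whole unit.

Holding cost per unit per year at price C is H = 0.28·C.
For each price level, check whether its EOQ is feasible; otherwise the best quantity at that price is the breakpoint.
EOQ at £101.00 = 681.8 (feasible in tier 1): TC = 70,980×£101.00 + (70,980/681.8)×92.6 + (681.8/2)×0.28×£101.00 = £7,188,260.94.
EOQ at £100.30 = 684.2 < 9100, so use break Q=9100: TC = 70,980×£100.30 + (70,980/9100.0)×92.6 + (9100.0/2)×0.28×£100.30 = £7,247,798.48.
Lowest total cost is £7,188,260.94 at Q = 681.8.

Q* ≈ 682 reams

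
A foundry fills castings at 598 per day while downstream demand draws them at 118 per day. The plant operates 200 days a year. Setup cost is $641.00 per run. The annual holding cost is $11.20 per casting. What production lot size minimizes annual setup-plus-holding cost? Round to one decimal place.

Q* ≈ 1,834.5 castings

Annual demand D = 118 × 200 = 23,600.
Production build-up factor (1 − d/p) = 1 − 118/598 = 0.8027.
Q* = √(2DS / (H(1 − d/p))) = √(2 × 23,600 × 641 / (11.2 × 0.8027)).
= √(30,255,200 / 8.99) ≈ 1834.514.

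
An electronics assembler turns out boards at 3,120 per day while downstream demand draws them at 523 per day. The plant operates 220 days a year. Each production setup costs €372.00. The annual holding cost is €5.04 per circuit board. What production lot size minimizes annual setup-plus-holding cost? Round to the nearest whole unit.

Annual demand D = 523 × 220 = 115,060.
Production build-up factor (1 − d/p) = 1 − 523/3,120 = 0.8324.
Q* = √(2DS / (H(1 − d/p))) = √(2 × 115,060 × 372 / (5.04 × 0.8324)).
= √(85,604,640 / 4.1952) ≈ 4517.256.

Q* ≈ 4,517 boards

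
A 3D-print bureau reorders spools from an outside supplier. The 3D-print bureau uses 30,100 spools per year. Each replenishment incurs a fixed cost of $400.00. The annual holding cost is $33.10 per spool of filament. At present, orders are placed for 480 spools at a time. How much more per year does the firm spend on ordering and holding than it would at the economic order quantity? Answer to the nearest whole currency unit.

EOQ = √(2DS/H) = √(2 × 30,100 × 400 / 33.1) ≈ 852.93.
Cost at Q* = (D/Q*)S + (Q*/2)H = √(2DSH) ≈ $28,232.04.
Cost at Q = 480: (30,100/480)×400 + (480/2)×33.1 = $25,083.33 + $7,944.00 = $33,027.33.
Excess = $33,027.33 − $28,232.04 = $4,795.29.

Extra cost ≈ $4,795 per year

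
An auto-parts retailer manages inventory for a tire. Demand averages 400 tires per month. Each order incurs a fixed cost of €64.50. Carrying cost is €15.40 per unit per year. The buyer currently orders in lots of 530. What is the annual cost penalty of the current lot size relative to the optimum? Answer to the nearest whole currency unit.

Annual demand D = 400 × 12 = 4,800.
EOQ = √(2DS/H) = √(2 × 4,800 × 64.5 / 15.4) ≈ 200.52.
Cost at Q* = (D/Q*)S + (Q*/2)H = √(2DSH) ≈ €3,087.99.
Cost at Q = 530: (4,800/530)×64.5 + (530/2)×15.4 = €584.15 + €4,081.00 = €4,665.15.
Excess = €4,665.15 − €3,087.99 = €1,577.16.

Extra cost ≈ €1,577 per year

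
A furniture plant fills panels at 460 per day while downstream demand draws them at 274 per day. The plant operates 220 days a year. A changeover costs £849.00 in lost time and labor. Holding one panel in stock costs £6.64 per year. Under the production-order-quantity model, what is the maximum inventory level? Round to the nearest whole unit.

Annual demand D = 274 × 220 = 60,280.
Production build-up factor (1 − d/p) = 1 − 274/460 = 0.4043.
Q* = √(2DS / (H(1 − d/p))) = √(2 × 60,280 × 849 / (6.64 × 0.4043)).
= √(102,355,440 / 2.6849) ≈ 6174.387.
Maximum inventory = Q*(1 − d/p) = 6174.387 × 0.4043 ≈ 2496.600.

I_max ≈ 2,497 panels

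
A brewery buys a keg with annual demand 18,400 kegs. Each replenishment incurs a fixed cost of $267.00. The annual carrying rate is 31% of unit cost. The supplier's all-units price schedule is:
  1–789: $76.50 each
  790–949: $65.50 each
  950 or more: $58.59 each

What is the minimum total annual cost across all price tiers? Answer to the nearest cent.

TC* ≈ $1,091,854.75

Holding cost per unit per year at price C is H = 0.31·C.
For each price level, check whether its EOQ is feasible; otherwise the best quantity at that price is the breakpoint.
EOQ at $76.50 = 643.7 (feasible in tier 1): TC = 18,400×$76.50 + (18,400/643.7)×267 + (643.7/2)×0.31×$76.50 = $1,422,864.80.
EOQ at $65.50 = 695.6 < 790, so use break Q=790: TC = 18,400×$65.50 + (18,400/790.0)×267 + (790.0/2)×0.31×$65.50 = $1,219,439.21.
EOQ at $58.59 = 735.5 < 950, so use break Q=950: TC = 18,400×$58.59 + (18,400/950.0)×267 + (950.0/2)×0.31×$58.59 = $1,091,854.75.
Lowest total cost among the candidates is at Q = 950.0.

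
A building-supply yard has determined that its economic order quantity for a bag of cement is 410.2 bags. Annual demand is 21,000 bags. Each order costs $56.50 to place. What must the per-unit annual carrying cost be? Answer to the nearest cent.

H ≈ $14.10

The basic EOQ model gives Q* = √(2DS/H); rearrange for the unknown.
From Q* = √(2DS/H): H = 2DS / Q*² = 2 × 21,000 × 56.5 / 410.2² = 14.1028.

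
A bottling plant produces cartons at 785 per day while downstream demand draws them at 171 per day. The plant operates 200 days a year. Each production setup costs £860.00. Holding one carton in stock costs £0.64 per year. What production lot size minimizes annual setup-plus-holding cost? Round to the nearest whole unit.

Annual demand D = 171 × 200 = 34,200.
Production build-up factor (1 − d/p) = 1 − 171/785 = 0.7822.
Q* = √(2DS / (H(1 − d/p))) = √(2 × 34,200 × 860 / (0.64 × 0.7822)).
= √(58,824,000 / 0.5006) ≈ 10840.216.

Q* ≈ 10,840 cartons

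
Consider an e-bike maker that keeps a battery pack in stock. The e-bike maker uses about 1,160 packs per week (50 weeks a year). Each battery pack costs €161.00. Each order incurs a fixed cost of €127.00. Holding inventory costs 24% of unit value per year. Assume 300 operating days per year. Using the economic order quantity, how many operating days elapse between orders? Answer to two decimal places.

T ≈ 3.19 days

Annual demand D = 1,160 × 50 = 58,000.
Holding cost H = 0.24 × €161.00 = €38.6400 per unit per year.
The optimal lot size = √(2DS/H) = √(2 × 58,000 × 127 / 38.64) ≈ 617.46.
Cycle time = Q*/D × 300 = 617.46 / 58,000 × 300 ≈ 3.194 days.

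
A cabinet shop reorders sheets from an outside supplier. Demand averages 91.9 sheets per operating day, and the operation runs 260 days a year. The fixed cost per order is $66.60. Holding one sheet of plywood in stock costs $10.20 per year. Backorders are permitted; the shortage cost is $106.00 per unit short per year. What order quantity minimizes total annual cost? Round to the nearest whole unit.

Annual demand D = 91.9 × 260 = 23,894.
With planned backorders, Q* = √(2DS/H) · √((H+B)/B).
√(2DS/H) = √(2 × 23,894 × 66.6 / 10.2) = 558.594.
√((H+B)/B) = √((10.2+106)/106) = 1.0470.
Q* ≈ 584.853.

Q* ≈ 585 sheets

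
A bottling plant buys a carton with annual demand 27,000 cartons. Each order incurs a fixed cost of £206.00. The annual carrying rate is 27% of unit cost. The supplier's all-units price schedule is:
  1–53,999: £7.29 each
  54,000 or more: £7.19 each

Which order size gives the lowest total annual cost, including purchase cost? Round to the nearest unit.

Holding cost per unit per year at price C is H = 0.27·C.
For each price level, check whether its EOQ is feasible; otherwise the best quantity at that price is the breakpoint.
EOQ at £7.29 = 2377.3 (feasible in tier 1): TC = 27,000×£7.29 + (27,000/2377.3)×206 + (2377.3/2)×0.27×£7.29 = £201,509.25.
EOQ at £7.19 = 2393.8 < 54000, so use break Q=54000: TC = 27,000×£7.19 + (27,000/54000.0)×206 + (54000.0/2)×0.27×£7.19 = £246,648.10.
Lowest total cost is £201,509.25 at Q = 2377.3.

Q* ≈ 2,377 cartons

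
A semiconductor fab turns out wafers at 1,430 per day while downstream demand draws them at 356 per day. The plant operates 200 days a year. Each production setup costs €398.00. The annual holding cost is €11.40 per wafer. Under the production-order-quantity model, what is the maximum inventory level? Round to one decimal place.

I_max ≈ 1,932.3 wafers

Annual demand D = 356 × 200 = 71,200.
Production build-up factor (1 − d/p) = 1 − 356/1,430 = 0.7510.
Q* = √(2DS / (H(1 − d/p))) = √(2 × 71,200 × 398 / (11.4 × 0.7510)).
= √(56,675,200 / 8.562) ≈ 2572.823.
Maximum inventory = Q*(1 − d/p) = 2572.823 × 0.7510 ≈ 1932.316.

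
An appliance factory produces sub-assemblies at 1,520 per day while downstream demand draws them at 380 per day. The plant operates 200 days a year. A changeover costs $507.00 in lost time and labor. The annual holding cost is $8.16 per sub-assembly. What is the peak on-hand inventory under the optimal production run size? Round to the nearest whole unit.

Annual demand D = 380 × 200 = 76,000.
Production build-up factor (1 − d/p) = 1 − 380/1,520 = 0.7500.
Q* = √(2DS / (H(1 − d/p))) = √(2 × 76,000 × 507 / (8.16 × 0.7500)).
= √(77,064,000 / 6.12) ≈ 3548.543.
Maximum inventory = Q*(1 − d/p) = 3548.543 × 0.7500 ≈ 2661.407.

I_max ≈ 2,661 sub-assemblies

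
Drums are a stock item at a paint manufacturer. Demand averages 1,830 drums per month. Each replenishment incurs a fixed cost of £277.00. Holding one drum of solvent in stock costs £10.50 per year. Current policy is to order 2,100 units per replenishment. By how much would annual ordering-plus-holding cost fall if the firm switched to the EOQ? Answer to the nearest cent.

Annual demand D = 1,830 × 12 = 21,960.
EOQ = √(2DS/H) = √(2 × 21,960 × 277 / 10.5) ≈ 1076.41.
Cost at Q* = (D/Q*)S + (Q*/2)H = √(2DSH) ≈ £11,302.27.
Cost at Q = 2,100: (21,960/2,100)×277 + (2,100/2)×10.5 = £2,896.63 + £11,025.00 = £13,921.63.
Excess = £13,921.63 − £11,302.27 = £2,619.36.

Extra cost ≈ £2,619.36 per year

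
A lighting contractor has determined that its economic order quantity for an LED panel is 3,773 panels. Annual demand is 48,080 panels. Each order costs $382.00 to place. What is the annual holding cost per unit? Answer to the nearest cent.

The basic EOQ model gives Q* = √(2DS/H); rearrange for the unknown.
From Q* = √(2DS/H): H = 2DS / Q*² = 2 × 48,080 × 382 / 3,773² = 2.5804.

H ≈ $2.58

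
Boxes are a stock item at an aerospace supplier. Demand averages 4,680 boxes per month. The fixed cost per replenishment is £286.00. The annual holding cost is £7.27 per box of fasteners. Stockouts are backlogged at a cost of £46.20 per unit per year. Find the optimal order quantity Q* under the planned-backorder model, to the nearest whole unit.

Annual demand D = 4,680 × 12 = 56,160.
With planned backorders, Q* = √(2DS/H) · √((H+B)/B).
√(2DS/H) = √(2 × 56,160 × 286 / 7.27) = 2102.056.
√((H+B)/B) = √((7.27+46.2)/46.2) = 1.0758.
Q* ≈ 2261.406.

Q* ≈ 2,261 boxes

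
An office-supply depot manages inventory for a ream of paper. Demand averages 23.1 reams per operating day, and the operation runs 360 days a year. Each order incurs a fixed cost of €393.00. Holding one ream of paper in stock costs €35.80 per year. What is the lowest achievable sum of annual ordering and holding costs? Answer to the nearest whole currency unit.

Annual demand D = 23.1 × 360 = 8,316.
Q* = √(2DS/H) = √(2 × 8,316 × 393 / 35.8) ≈ 427.29.
At the optimum the two cost components are equal, so total cost = 2·(Q*/2)H = Q*·H.
Minimum total = √(2DSH) = √(2 × 8,316 × 393 × 35.8) ≈ 15297.132.

TC* ≈ €15,297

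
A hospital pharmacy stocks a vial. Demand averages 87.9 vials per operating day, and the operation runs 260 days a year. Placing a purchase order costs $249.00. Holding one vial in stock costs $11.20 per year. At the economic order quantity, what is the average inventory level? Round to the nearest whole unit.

Average inventory ≈ 504 vials

Annual demand D = 87.9 × 260 = 22,854.
EOQ = √(2DS/H) = √(2 × 22,854 × 249 / 11.2) ≈ 1008.06.
Average inventory = Q*/2 ≈ 1008.06 / 2 = 504.030.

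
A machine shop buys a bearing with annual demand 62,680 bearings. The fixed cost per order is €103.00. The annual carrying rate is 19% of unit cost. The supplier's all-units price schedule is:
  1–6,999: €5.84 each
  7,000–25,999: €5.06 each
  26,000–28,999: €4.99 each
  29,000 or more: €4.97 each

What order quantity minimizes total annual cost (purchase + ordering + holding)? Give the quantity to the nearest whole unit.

Q* ≈ 7,000 bearings

Holding cost per unit per year at price C is H = 0.19·C.
For each price level, check whether its EOQ is feasible; otherwise the best quantity at that price is the breakpoint.
EOQ at €5.84 = 3411.3 (feasible in tier 1): TC = 62,680×€5.84 + (62,680/3411.3)×103 + (3411.3/2)×0.19×€5.84 = €369,836.33.
EOQ at €5.06 = 3664.8 < 7000, so use break Q=7000: TC = 62,680×€5.06 + (62,680/7000.0)×103 + (7000.0/2)×0.19×€5.06 = €321,447.99.
EOQ at €4.99 = 3690.4 < 26000, so use break Q=26000: TC = 62,680×€4.99 + (62,680/26000.0)×103 + (26000.0/2)×0.19×€4.99 = €325,346.81.
EOQ at €4.97 = 3697.8 < 29000, so use break Q=29000: TC = 62,680×€4.97 + (62,680/29000.0)×103 + (29000.0/2)×0.19×€4.97 = €325,434.57.
Lowest total cost is €321,447.99 at Q = 7000.0.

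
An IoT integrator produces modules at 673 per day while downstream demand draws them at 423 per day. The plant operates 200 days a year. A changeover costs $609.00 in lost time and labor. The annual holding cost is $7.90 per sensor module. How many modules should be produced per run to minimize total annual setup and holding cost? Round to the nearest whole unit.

Annual demand D = 423 × 200 = 84,600.
Production build-up factor (1 − d/p) = 1 − 423/673 = 0.3715.
Q* = √(2DS / (H(1 − d/p))) = √(2 × 84,600 × 609 / (7.9 × 0.3715)).
= √(103,042,800 / 2.9346) ≈ 5925.606.

Q* ≈ 5,926 modules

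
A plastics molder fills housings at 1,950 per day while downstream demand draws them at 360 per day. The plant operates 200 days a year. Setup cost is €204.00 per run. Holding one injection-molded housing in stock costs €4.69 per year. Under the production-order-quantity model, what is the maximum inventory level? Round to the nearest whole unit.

Annual demand D = 360 × 200 = 72,000.
Production build-up factor (1 − d/p) = 1 − 360/1,950 = 0.8154.
Q* = √(2DS / (H(1 − d/p))) = √(2 × 72,000 × 204 / (4.69 × 0.8154)).
= √(29,376,000 / 3.8242) ≈ 2771.588.
Maximum inventory = Q*(1 − d/p) = 2771.588 × 0.8154 ≈ 2259.910.

I_max ≈ 2,260 housings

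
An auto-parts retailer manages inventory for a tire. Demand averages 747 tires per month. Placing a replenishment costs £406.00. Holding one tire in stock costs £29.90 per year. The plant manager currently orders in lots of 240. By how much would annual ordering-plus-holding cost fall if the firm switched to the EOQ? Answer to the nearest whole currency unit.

Annual demand D = 747 × 12 = 8,964.
EOQ = √(2DS/H) = √(2 × 8,964 × 406 / 29.9) ≈ 493.39.
Cost at Q* = (D/Q*)S + (Q*/2)H = √(2DSH) ≈ £14,752.46.
Cost at Q = 240: (8,964/240)×406 + (240/2)×29.9 = £15,164.10 + £3,588.00 = £18,752.10.
Excess = £18,752.10 − £14,752.46 = £3,999.64.

Extra cost ≈ £4,000 per year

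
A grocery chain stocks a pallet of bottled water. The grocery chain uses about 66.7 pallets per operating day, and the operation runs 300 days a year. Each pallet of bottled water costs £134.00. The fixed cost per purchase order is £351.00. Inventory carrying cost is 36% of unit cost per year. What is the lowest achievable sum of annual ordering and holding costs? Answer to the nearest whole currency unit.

TC* ≈ £26,031

Annual demand D = 66.7 × 300 = 20,010.
Holding cost H = 0.36 × £134.00 = £48.2400 per unit per year.
Q* = √(2DS/H) = √(2 × 20,010 × 351 / 48.24) ≈ 539.62.
At Q*, ordering cost (D/Q*)S equals holding cost (Q*/2)H, each = √(DSH/2).
Minimum total = √(2DSH) = √(2 × 20,010 × 351 × 48.24) ≈ 26031.294.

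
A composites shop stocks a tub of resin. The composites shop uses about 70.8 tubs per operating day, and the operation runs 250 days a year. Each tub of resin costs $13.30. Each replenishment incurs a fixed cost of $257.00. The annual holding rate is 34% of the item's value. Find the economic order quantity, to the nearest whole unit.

Q* ≈ 1,418 tubs

Annual demand D = 70.8 × 250 = 17,700.
Holding cost H = 0.34 × $13.30 = $4.5220 per unit per year.
EOQ = √(2DS / H) = √(2 × 17,700 × 257 / 4.522).
= √(9,097,800 / 4.522) = √2,011,897.3905 ≈ 1418.414.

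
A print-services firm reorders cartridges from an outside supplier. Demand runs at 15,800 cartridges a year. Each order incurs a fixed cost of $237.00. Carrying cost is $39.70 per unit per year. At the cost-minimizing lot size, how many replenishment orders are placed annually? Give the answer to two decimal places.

N ≈ 36.38 orders per year

Q* = √(2DS/H) = √(2 × 15,800 × 237 / 39.7) ≈ 434.33.
Orders per year = D / Q* = 15,800 / 434.33 ≈ 36.378.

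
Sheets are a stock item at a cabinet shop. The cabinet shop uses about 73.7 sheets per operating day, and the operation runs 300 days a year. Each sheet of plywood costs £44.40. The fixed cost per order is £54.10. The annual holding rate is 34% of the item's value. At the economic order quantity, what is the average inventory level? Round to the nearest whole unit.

Average inventory ≈ 199 sheets

Annual demand D = 73.7 × 300 = 22,110.
Holding cost H = 0.34 × £44.40 = £15.0960 per unit per year.
The optimal lot size = √(2DS/H) = √(2 × 22,110 × 54.1 / 15.096) ≈ 398.09.
Average inventory = Q*/2 ≈ 398.09 / 2 = 199.043.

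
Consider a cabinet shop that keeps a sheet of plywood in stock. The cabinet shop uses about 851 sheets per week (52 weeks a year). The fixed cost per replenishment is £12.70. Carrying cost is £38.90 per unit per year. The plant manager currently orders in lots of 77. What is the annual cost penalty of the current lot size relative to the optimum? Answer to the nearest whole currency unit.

Extra cost ≈ £2,184 per year

Annual demand D = 851 × 52 = 44,252.
EOQ = √(2DS/H) = √(2 × 44,252 × 12.7 / 38.9) ≈ 169.98.
Cost at Q* = (D/Q*)S + (Q*/2)H = √(2DSH) ≈ £6,612.38.
Cost at Q = 77: (44,252/77)×12.7 + (77/2)×38.9 = £7,298.71 + £1,497.65 = £8,796.36.
Excess = £8,796.36 − £6,612.38 = £2,183.97.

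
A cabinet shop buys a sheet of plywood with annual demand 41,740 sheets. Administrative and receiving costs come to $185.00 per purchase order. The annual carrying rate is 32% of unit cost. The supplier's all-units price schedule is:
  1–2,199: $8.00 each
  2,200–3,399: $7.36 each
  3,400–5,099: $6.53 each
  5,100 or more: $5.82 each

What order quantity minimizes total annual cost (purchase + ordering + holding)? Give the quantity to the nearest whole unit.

Q* ≈ 5,100 sheets

Holding cost per unit per year at price C is H = 0.32·C.
For each price level, check whether its EOQ is feasible; otherwise the best quantity at that price is the breakpoint.
Tier 1 ($8.00): EOQ = 2456.2 exceeds tier's upper bound 2199, so this tier is dominated.
EOQ at $7.36 = 2560.7 (feasible in tier 2): TC = 41,740×$7.36 + (41,740/2560.7)×185 + (2560.7/2)×0.32×$7.36 = $313,237.42.
EOQ at $6.53 = 2718.6 < 3400, so use break Q=3400: TC = 41,740×$6.53 + (41,740/3400.0)×185 + (3400.0/2)×0.32×$6.53 = $278,385.67.
EOQ at $5.82 = 2879.7 < 5100, so use break Q=5100: TC = 41,740×$5.82 + (41,740/5100.0)×185 + (5100.0/2)×0.32×$5.82 = $249,190.02.
Lowest total cost is $249,190.02 at Q = 5100.0.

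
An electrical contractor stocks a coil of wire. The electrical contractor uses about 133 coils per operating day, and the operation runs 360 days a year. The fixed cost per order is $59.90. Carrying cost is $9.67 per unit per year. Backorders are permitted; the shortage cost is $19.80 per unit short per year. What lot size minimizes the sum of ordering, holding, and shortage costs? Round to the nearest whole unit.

Q* ≈ 940 coils

Annual demand D = 133 × 360 = 47,880.
With planned backorders, Q* = √(2DS/H) · √((H+B)/B).
√(2DS/H) = √(2 × 47,880 × 59.9 / 9.67) = 770.180.
√((H+B)/B) = √((9.67+19.8)/19.8) = 1.2200.
Q* ≈ 939.615.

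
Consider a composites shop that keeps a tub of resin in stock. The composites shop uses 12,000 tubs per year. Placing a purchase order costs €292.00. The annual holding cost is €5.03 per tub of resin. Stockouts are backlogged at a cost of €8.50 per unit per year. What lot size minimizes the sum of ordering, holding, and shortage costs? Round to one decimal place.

Q* ≈ 1,489.2 tubs

With planned backorders, Q* = √(2DS/H) · √((H+B)/B).
√(2DS/H) = √(2 × 12,000 × 292 / 5.03) = 1180.356.
√((H+B)/B) = √((5.03+8.5)/8.5) = 1.2617.
Q* ≈ 1489.198.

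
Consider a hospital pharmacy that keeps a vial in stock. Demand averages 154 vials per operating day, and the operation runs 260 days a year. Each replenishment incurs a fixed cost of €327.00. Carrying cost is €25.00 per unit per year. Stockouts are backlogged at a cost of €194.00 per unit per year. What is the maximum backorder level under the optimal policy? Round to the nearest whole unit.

Annual demand D = 154 × 260 = 40,040.
With planned backorders, Q* = √(2DS/H) · √((H+B)/B).
√(2DS/H) = √(2 × 40,040 × 327 / 25) = 1023.448.
√((H+B)/B) = √((25+194)/194) = 1.0625.
Q* ≈ 1087.394.
S* = Q* · H/(H+B) = 1087.394 × 25/219 ≈ 124.132.

S* ≈ 124 vials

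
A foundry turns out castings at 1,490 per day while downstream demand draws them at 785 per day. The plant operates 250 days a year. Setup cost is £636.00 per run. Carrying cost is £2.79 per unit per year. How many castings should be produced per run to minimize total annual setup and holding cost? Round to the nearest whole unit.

Q* ≈ 13,751 castings

Annual demand D = 785 × 250 = 196,250.
Production build-up factor (1 − d/p) = 1 − 785/1,490 = 0.4732.
Q* = √(2DS / (H(1 − d/p))) = √(2 × 196,250 × 636 / (2.79 × 0.4732)).
= √(249,630,000 / 1.3201) ≈ 13751.335.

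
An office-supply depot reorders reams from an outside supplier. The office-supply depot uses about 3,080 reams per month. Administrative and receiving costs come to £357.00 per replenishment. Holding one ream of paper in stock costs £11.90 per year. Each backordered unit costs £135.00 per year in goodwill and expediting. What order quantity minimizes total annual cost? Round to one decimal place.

Annual demand D = 3,080 × 12 = 36,960.
With planned backorders, Q* = √(2DS/H) · √((H+B)/B).
√(2DS/H) = √(2 × 36,960 × 357 / 11.9) = 1489.161.
√((H+B)/B) = √((11.9+135)/135) = 1.0431.
Q* ≈ 1553.408.

Q* ≈ 1,553.4 reams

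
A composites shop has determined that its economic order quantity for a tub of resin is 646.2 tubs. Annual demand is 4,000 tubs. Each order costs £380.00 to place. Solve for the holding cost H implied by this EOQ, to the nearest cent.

The basic EOQ model gives Q* = √(2DS/H); rearrange for the unknown.
From Q* = √(2DS/H): H = 2DS / Q*² = 2 × 4,000 × 380 / 646.2² = 7.2801.

H ≈ £7.28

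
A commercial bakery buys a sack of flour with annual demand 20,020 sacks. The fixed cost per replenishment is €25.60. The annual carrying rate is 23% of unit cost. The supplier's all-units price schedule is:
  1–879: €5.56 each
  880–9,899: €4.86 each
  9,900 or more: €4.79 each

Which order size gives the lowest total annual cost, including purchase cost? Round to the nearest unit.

Holding cost per unit per year at price C is H = 0.23·C.
For each price level, check whether its EOQ is feasible; otherwise the best quantity at that price is the breakpoint.
Tier 1 (€5.56): EOQ = 895.3 exceeds tier's upper bound 879, so this tier is dominated.
EOQ at €4.86 = 957.6 (feasible in tier 2): TC = 20,020×€4.86 + (20,020/957.6)×25.6 + (957.6/2)×0.23×€4.86 = €98,367.61.
EOQ at €4.79 = 964.6 < 9900, so use break Q=9900: TC = 20,020×€4.79 + (20,020/9900.0)×25.6 + (9900.0/2)×0.23×€4.79 = €101,400.98.
Lowest total cost is €98,367.61 at Q = 957.6.

Q* ≈ 958 sacks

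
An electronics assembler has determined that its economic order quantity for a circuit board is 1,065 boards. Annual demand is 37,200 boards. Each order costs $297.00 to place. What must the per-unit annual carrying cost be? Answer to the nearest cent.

H ≈ $19.48

The basic EOQ model gives Q* = √(2DS/H); rearrange for the unknown.
From Q* = √(2DS/H): H = 2DS / Q*² = 2 × 37,200 × 297 / 1,065² = 19.4818.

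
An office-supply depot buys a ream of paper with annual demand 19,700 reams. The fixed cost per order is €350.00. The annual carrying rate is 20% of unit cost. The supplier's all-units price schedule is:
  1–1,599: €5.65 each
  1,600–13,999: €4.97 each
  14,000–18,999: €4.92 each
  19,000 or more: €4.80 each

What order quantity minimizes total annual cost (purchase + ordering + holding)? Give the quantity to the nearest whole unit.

Q* ≈ 3,725 reams

Holding cost per unit per year at price C is H = 0.20·C.
For each price level, check whether its EOQ is feasible; otherwise the best quantity at that price is the breakpoint.
Tier 1 (€5.65): EOQ = 3493.4 exceeds tier's upper bound 1599, so this tier is dominated.
EOQ at €4.97 = 3724.7 (feasible in tier 2): TC = 19,700×€4.97 + (19,700/3724.7)×350 + (3724.7/2)×0.20×€4.97 = €101,611.33.
EOQ at €4.92 = 3743.6 < 14000, so use break Q=14000: TC = 19,700×€4.92 + (19,700/14000.0)×350 + (14000.0/2)×0.20×€4.92 = €104,304.50.
EOQ at €4.80 = 3790.1 < 19000, so use break Q=19000: TC = 19,700×€4.80 + (19,700/19000.0)×350 + (19000.0/2)×0.20×€4.80 = €104,042.89.
Lowest total cost is €101,611.33 at Q = 3724.7.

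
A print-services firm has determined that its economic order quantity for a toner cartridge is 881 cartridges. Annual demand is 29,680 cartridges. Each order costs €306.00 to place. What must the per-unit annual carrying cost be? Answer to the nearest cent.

Invert the EOQ relation Q*² = 2DS/H.
From Q* = √(2DS/H): H = 2DS / Q*² = 2 × 29,680 × 306 / 881² = 23.4026.

H ≈ €23.40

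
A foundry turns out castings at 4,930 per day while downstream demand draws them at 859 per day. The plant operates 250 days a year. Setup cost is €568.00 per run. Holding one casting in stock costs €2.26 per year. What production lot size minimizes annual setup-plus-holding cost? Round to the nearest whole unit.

Annual demand D = 859 × 250 = 214,750.
Production build-up factor (1 − d/p) = 1 − 859/4,930 = 0.8258.
Q* = √(2DS / (H(1 − d/p))) = √(2 × 214,750 × 568 / (2.26 × 0.8258)).
= √(243,956,000 / 1.8662) ≈ 11433.375.

Q* ≈ 11,433 castings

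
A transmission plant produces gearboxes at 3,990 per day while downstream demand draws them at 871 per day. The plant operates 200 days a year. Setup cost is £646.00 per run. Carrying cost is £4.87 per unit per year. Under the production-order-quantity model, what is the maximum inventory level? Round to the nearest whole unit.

Annual demand D = 871 × 200 = 174,200.
Production build-up factor (1 − d/p) = 1 − 871/3,990 = 0.7817.
Q* = √(2DS / (H(1 − d/p))) = √(2 × 174,200 × 646 / (4.87 × 0.7817)).
= √(225,066,400 / 3.8069) ≈ 7688.996.
Maximum inventory = Q*(1 − d/p) = 7688.996 × 0.7817 ≈ 6010.521.

I_max ≈ 6,011 gearboxes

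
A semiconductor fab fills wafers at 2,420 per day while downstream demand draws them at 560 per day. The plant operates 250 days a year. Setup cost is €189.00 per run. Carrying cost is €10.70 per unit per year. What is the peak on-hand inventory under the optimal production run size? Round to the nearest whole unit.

I_max ≈ 1,950 wafers

Annual demand D = 560 × 250 = 140,000.
Production build-up factor (1 − d/p) = 1 − 560/2,420 = 0.7686.
Q* = √(2DS / (H(1 − d/p))) = √(2 × 140,000 × 189 / (10.7 × 0.7686)).
= √(52,920,000 / 8.224) ≈ 2536.701.
Maximum inventory = Q*(1 − d/p) = 2536.701 × 0.7686 ≈ 1949.696.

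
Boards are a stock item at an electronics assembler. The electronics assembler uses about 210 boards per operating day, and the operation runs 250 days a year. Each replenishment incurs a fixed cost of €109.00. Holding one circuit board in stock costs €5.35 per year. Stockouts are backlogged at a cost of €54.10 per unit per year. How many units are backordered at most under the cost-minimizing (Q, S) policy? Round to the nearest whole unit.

S* ≈ 138 boards

Annual demand D = 210 × 250 = 52,500.
With planned backorders, Q* = √(2DS/H) · √((H+B)/B).
√(2DS/H) = √(2 × 52,500 × 109 / 5.35) = 1462.618.
√((H+B)/B) = √((5.35+54.1)/54.1) = 1.0483.
Q* ≈ 1533.234.
S* = Q* · H/(H+B) = 1533.234 × 5.35/59.45 ≈ 137.978.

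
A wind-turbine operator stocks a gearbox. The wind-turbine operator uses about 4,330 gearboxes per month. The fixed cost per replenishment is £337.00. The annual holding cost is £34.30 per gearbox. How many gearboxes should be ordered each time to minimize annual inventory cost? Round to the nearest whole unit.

Q* ≈ 1,010 gearboxes

Annual demand D = 4,330 × 12 = 51,960.
EOQ = √(2DS / H) = √(2 × 51,960 × 337 / 34.3).
= √(35,021,040 / 34.3) = √1,021,021.5743 ≈ 1010.456.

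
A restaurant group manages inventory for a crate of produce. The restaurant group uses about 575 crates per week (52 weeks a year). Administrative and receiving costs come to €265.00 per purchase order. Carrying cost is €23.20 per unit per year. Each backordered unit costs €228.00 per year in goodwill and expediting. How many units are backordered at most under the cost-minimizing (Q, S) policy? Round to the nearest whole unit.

S* ≈ 80 crates

Annual demand D = 575 × 52 = 29,900.
With planned backorders, Q* = √(2DS/H) · √((H+B)/B).
√(2DS/H) = √(2 × 29,900 × 265 / 23.2) = 826.475.
√((H+B)/B) = √((23.2+228)/228) = 1.0496.
Q* ≈ 867.505.
S* = Q* · H/(H+B) = 867.505 × 23.2/251.2 ≈ 80.120.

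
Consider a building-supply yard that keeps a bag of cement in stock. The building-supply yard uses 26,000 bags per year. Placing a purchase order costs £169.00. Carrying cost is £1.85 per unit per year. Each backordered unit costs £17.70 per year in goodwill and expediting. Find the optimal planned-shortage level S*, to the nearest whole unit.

With planned backorders, Q* = √(2DS/H) · √((H+B)/B).
√(2DS/H) = √(2 × 26,000 × 169 / 1.85) = 2179.511.
√((H+B)/B) = √((1.85+17.7)/17.7) = 1.0510.
Q* ≈ 2290.582.
S* = Q* · H/(H+B) = 2290.582 × 1.85/19.55 ≈ 216.756.

S* ≈ 217 bags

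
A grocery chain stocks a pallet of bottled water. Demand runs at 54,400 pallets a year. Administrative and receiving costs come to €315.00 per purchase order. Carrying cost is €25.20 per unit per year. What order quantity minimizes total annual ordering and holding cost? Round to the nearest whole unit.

EOQ = √(2DS / H) = √(2 × 54,400 × 315 / 25.2).
= √(34,272,000 / 25.2) = √1,360,000 ≈ 1166.190.

Q* ≈ 1,166 pallets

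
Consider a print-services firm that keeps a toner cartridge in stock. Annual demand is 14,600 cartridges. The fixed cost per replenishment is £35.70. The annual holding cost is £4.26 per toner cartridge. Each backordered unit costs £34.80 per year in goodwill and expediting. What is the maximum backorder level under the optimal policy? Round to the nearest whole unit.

S* ≈ 57 cartridges

With planned backorders, Q* = √(2DS/H) · √((H+B)/B).
√(2DS/H) = √(2 × 14,600 × 35.7 / 4.26) = 494.676.
√((H+B)/B) = √((4.26+34.8)/34.8) = 1.0594.
Q* ≈ 524.080.
S* = Q* · H/(H+B) = 524.080 × 4.26/39.06 ≈ 57.158.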